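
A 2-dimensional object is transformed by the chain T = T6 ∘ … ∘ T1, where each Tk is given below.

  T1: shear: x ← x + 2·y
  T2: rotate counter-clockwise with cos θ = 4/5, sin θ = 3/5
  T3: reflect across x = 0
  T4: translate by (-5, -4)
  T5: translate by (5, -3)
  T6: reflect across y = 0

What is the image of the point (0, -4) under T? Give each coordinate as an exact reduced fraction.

T1 shear: x ← x + 2·y: (0, -4) → (-8, -4)
T2 rotate counter-clockwise with cos θ = 4/5, sin θ = 3/5: (-8, -4) → (-4, -8)
T3 reflect across x = 0: (-4, -8) → (4, -8)
T4 translate by (-5, -4): (4, -8) → (-1, -12)
T5 translate by (5, -3): (-1, -12) → (4, -15)
T6 reflect across y = 0: (4, -15) → (4, 15)

T(p) = (4, 15)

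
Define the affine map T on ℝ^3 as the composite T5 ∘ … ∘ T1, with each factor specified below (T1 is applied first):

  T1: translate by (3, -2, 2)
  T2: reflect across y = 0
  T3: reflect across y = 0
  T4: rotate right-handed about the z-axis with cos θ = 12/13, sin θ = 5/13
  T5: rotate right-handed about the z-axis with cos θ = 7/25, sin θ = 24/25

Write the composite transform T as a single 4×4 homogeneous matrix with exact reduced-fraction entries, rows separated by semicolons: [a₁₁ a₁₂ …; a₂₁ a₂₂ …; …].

T = [-36/325 -323/325 0 538/325; 323/325 -36/325 0 1041/325; 0 0 1 2; 0 0 0 1]

T1 = [1 0 0 3; 0 1 0 -2; 0 0 1 2; 0 0 0 1]
T2·T1 = [1 0 0 3; 0 -1 0 2; 0 0 1 2; 0 0 0 1]
T3·…·T1 = [1 0 0 3; 0 1 0 -2; 0 0 1 2; 0 0 0 1]
T4·…·T1 = [12/13 -5/13 0 46/13; 5/13 12/13 0 -9/13; 0 0 1 2; 0 0 0 1]
T5·…·T1 = [-36/325 -323/325 0 538/325; 323/325 -36/325 0 1041/325; 0 0 1 2; 0 0 0 1]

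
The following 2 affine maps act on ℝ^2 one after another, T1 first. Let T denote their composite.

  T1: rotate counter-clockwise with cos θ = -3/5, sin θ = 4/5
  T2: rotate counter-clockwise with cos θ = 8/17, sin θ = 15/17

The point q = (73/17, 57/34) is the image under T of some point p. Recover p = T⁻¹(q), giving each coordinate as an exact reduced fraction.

T1 = [-3/5 -4/5 0; 4/5 -3/5 0; 0 0 1]
T2·T1 = [-84/85 13/85 0; -13/85 -84/85 0; 0 0 1]
det M = 1; M⁻¹ = [-84/85 -13/85 0; 13/85 -84/85 0; 0 0 1]
M⁻¹ · (73/17, 57/34)ᵀ = (-9/2, -1)ᵀ

p = (-9/2, -1)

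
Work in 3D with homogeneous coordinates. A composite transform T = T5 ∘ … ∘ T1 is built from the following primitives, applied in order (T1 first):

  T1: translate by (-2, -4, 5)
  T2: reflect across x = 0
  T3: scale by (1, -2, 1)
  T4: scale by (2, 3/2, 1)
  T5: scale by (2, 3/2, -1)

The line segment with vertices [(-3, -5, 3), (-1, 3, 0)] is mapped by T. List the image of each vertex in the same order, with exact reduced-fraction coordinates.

T1 translate by (-2, -4, 5): (-3, -5, 3) → (-5, -9, 8); (-1, 3, 0) → (-3, -1, 5)
T2 reflect across x = 0: (-5, -9, 8) → (5, -9, 8); (-3, -1, 5) → (3, -1, 5)
T3 scale by (1, -2, 1): (5, -9, 8) → (5, 18, 8); (3, -1, 5) → (3, 2, 5)
T4 scale by (2, 3/2, 1): (5, 18, 8) → (10, 27, 8); (3, 2, 5) → (6, 3, 5)
T5 scale by (2, 3/2, -1): (10, 27, 8) → (20, 81/2, -8); (6, 3, 5) → (12, 9/2, -5)

image vertices: (20, 81/2, -8), (12, 9/2, -5)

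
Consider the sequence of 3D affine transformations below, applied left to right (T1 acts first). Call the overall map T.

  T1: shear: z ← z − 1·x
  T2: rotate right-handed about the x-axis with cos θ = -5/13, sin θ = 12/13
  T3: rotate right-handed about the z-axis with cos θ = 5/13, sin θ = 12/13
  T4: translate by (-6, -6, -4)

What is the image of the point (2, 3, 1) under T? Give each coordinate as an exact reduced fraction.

T(p) = (-848/169, -717/169, -11/13)

T1 shear: z ← z − 1·x: (2, 3, 1) → (2, 3, -1)
T2 rotate right-handed about the x-axis with cos θ = -5/13, sin θ = 12/13: (2, 3, -1) → (2, -3/13, 41/13)
T3 rotate right-handed about the z-axis with cos θ = 5/13, sin θ = 12/13: (2, -3/13, 41/13) → (166/169, 297/169, 41/13)
T4 translate by (-6, -6, -4): (166/169, 297/169, 41/13) → (-848/169, -717/169, -11/13)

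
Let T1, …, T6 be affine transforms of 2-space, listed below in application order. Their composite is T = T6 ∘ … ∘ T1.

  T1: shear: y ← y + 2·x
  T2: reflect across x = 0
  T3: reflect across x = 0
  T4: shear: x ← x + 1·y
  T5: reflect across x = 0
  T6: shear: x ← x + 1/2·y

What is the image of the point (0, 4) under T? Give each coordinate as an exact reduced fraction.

T(p) = (-2, 4)

T1 shear: y ← y + 2·x: (0, 4) → (0, 4)
T2 reflect across x = 0: (0, 4) → (0, 4)
T3 reflect across x = 0: (0, 4) → (0, 4)
T4 shear: x ← x + 1·y: (0, 4) → (4, 4)
T5 reflect across x = 0: (4, 4) → (-4, 4)
T6 shear: x ← x + 1/2·y: (-4, 4) → (-2, 4)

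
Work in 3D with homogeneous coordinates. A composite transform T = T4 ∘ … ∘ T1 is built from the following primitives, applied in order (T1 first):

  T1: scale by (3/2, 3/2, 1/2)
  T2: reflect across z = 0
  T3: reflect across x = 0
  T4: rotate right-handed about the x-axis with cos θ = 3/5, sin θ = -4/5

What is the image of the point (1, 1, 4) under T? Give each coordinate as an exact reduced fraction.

T1 scale by (3/2, 3/2, 1/2): (1, 1, 4) → (3/2, 3/2, 2)
T2 reflect across z = 0: (3/2, 3/2, 2) → (3/2, 3/2, -2)
T3 reflect across x = 0: (3/2, 3/2, -2) → (-3/2, 3/2, -2)
T4 rotate right-handed about the x-axis with cos θ = 3/5, sin θ = -4/5: (-3/2, 3/2, -2) → (-3/2, -7/10, -12/5)

T(p) = (-3/2, -7/10, -12/5)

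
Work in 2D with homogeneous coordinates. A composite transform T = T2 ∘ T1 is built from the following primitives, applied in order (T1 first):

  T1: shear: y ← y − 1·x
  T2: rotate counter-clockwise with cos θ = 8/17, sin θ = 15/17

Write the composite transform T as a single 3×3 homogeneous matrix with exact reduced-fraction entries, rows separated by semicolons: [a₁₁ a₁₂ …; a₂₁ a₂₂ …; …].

T = [23/17 -15/17 0; 7/17 8/17 0; 0 0 1]

T1 = [1 0 0; -1 1 0; 0 0 1]
T2·T1 = [23/17 -15/17 0; 7/17 8/17 0; 0 0 1]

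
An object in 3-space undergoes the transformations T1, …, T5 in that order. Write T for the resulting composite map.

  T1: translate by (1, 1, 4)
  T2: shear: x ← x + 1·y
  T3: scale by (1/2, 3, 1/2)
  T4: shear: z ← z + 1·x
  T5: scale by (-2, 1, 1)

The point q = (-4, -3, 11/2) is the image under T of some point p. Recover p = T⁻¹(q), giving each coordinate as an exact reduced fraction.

T1 = [1 0 0 1; 0 1 0 1; 0 0 1 4; 0 0 0 1]
T2·T1 = [1 1 0 2; 0 1 0 1; 0 0 1 4; 0 0 0 1]
T3·…·T1 = [1/2 1/2 0 1; 0 3 0 3; 0 0 1/2 2; 0 0 0 1]
T4·…·T1 = [1/2 1/2 0 1; 0 3 0 3; 1/2 1/2 1/2 3; 0 0 0 1]
T5·…·T1 = [-1 -1 0 -2; 0 3 0 3; 1/2 1/2 1/2 3; 0 0 0 1]
det M = -3/2; M⁻¹ = [-1 -1/3 0 -1; 0 1/3 0 -1; 1 0 2 -4; 0 0 0 1]
M⁻¹ · (-4, -3, 11/2)ᵀ = (4, -2, 3)ᵀ

p = (4, -2, 3)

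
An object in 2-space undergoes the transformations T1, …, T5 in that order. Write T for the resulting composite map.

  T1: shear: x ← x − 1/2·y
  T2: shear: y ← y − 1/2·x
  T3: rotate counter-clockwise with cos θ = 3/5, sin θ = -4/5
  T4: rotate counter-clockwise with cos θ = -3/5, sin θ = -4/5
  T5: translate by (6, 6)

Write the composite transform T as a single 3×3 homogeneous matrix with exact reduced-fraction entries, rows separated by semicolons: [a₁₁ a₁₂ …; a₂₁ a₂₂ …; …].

T = [-1 1/2 6; 1/2 -5/4 6; 0 0 1]

T1 = [1 -1/2 0; 0 1 0; 0 0 1]
T2·T1 = [1 -1/2 0; -1/2 5/4 0; 0 0 1]
T3·…·T1 = [1/5 7/10 0; -11/10 23/20 0; 0 0 1]
T4·…·T1 = [-1 1/2 0; 1/2 -5/4 0; 0 0 1]
T5·…·T1 = [-1 1/2 6; 1/2 -5/4 6; 0 0 1]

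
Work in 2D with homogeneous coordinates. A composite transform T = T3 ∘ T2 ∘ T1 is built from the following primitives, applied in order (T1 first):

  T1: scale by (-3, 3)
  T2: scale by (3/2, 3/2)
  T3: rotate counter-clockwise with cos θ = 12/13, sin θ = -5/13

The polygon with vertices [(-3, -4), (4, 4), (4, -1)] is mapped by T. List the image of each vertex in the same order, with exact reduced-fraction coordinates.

T1 scale by (-3, 3): (-3, -4) → (9, -12); (4, 4) → (-12, 12); (4, -1) → (-12, -3)
T2 scale by (3/2, 3/2): (9, -12) → (27/2, -18); (-12, 12) → (-18, 18); (-12, -3) → (-18, -9/2)
T3 rotate counter-clockwise with cos θ = 12/13, sin θ = -5/13: (27/2, -18) → (72/13, -567/26); (-18, 18) → (-126/13, 306/13); (-18, -9/2) → (-477/26, 36/13)

image vertices: (72/13, -567/26), (-126/13, 306/13), (-477/26, 36/13)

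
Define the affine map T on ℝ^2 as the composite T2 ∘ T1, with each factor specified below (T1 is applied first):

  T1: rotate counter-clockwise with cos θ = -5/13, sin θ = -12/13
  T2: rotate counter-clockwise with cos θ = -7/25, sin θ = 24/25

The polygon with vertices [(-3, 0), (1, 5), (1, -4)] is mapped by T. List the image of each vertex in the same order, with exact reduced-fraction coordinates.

T1 rotate counter-clockwise with cos θ = -5/13, sin θ = -12/13: (-3, 0) → (15/13, 36/13); (1, 5) → (55/13, -37/13); (1, -4) → (-53/13, 8/13)
T2 rotate counter-clockwise with cos θ = -7/25, sin θ = 24/25: (15/13, 36/13) → (-969/325, 108/325); (55/13, -37/13) → (503/325, 1579/325); (-53/13, 8/13) → (179/325, -1328/325)

image vertices: (-969/325, 108/325), (503/325, 1579/325), (179/325, -1328/325)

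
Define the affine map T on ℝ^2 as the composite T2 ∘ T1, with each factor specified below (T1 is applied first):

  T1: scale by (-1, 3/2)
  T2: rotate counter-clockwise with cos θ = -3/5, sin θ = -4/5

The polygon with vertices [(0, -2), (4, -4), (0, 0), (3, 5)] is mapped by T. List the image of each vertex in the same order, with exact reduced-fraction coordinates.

T1 scale by (-1, 3/2): (0, -2) → (0, -3); (4, -4) → (-4, -6); (0, 0) → (0, 0); (3, 5) → (-3, 15/2)
T2 rotate counter-clockwise with cos θ = -3/5, sin θ = -4/5: (0, -3) → (-12/5, 9/5); (-4, -6) → (-12/5, 34/5); (0, 0) → (0, 0); (-3, 15/2) → (39/5, -21/10)

image vertices: (-12/5, 9/5), (-12/5, 34/5), (0, 0), (39/5, -21/10)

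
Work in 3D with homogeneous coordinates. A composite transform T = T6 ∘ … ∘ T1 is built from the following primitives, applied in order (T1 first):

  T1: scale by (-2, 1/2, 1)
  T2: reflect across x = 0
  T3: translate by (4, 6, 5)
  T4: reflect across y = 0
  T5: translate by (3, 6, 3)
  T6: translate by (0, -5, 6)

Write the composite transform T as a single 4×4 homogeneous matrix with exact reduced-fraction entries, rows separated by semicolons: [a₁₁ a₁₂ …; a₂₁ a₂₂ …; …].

T = [2 0 0 7; 0 -1/2 0 -5; 0 0 1 14; 0 0 0 1]

T1 = [-2 0 0 0; 0 1/2 0 0; 0 0 1 0; 0 0 0 1]
T2·T1 = [2 0 0 0; 0 1/2 0 0; 0 0 1 0; 0 0 0 1]
T3·…·T1 = [2 0 0 4; 0 1/2 0 6; 0 0 1 5; 0 0 0 1]
T4·…·T1 = [2 0 0 4; 0 -1/2 0 -6; 0 0 1 5; 0 0 0 1]
T5·…·T1 = [2 0 0 7; 0 -1/2 0 0; 0 0 1 8; 0 0 0 1]
T6·…·T1 = [2 0 0 7; 0 -1/2 0 -5; 0 0 1 14; 0 0 0 1]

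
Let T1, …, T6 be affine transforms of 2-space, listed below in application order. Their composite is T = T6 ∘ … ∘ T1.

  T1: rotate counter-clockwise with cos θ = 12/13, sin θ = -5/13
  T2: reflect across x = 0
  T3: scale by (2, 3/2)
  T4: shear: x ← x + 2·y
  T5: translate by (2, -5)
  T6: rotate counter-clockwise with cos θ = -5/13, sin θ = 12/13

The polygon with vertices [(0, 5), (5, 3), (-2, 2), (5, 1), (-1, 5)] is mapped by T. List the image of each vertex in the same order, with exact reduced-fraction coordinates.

image vertices: (-1080/169, 1747/169), (1037/169, -1699/338), (-612/169, 1942/169), (133/13, -199/26), (-105/13, 335/26)

T1 rotate counter-clockwise with cos θ = 12/13, sin θ = -5/13: (0, 5) → (25/13, 60/13); (5, 3) → (75/13, 11/13); (-2, 2) → (-14/13, 34/13); (5, 1) → (5, -1); (-1, 5) → (1, 5)
T2 reflect across x = 0: (25/13, 60/13) → (-25/13, 60/13); (75/13, 11/13) → (-75/13, 11/13); (-14/13, 34/13) → (14/13, 34/13); (5, -1) → (-5, -1); (1, 5) → (-1, 5)
T3 scale by (2, 3/2): (-25/13, 60/13) → (-50/13, 90/13); (-75/13, 11/13) → (-150/13, 33/26); (14/13, 34/13) → (28/13, 51/13); (-5, -1) → (-10, -3/2); (-1, 5) → (-2, 15/2)
T4 shear: x ← x + 2·y: (-50/13, 90/13) → (10, 90/13); (-150/13, 33/26) → (-9, 33/26); (28/13, 51/13) → (10, 51/13); (-10, -3/2) → (-13, -3/2); (-2, 15/2) → (13, 15/2)
T5 translate by (2, -5): (10, 90/13) → (12, 25/13); (-9, 33/26) → (-7, -97/26); (10, 51/13) → (12, -14/13); (-13, -3/2) → (-11, -13/2); (13, 15/2) → (15, 5/2)
T6 rotate counter-clockwise with cos θ = -5/13, sin θ = 12/13: (12, 25/13) → (-1080/169, 1747/169); (-7, -97/26) → (1037/169, -1699/338); (12, -14/13) → (-612/169, 1942/169); (-11, -13/2) → (133/13, -199/26); (15, 5/2) → (-105/13, 335/26)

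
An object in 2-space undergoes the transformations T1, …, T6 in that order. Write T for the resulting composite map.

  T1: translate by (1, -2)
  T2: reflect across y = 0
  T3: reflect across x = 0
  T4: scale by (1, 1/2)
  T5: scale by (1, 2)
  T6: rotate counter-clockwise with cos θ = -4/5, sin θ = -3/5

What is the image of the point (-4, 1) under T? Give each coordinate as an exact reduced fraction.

T1 translate by (1, -2): (-4, 1) → (-3, -1)
T2 reflect across y = 0: (-3, -1) → (-3, 1)
T3 reflect across x = 0: (-3, 1) → (3, 1)
T4 scale by (1, 1/2): (3, 1) → (3, 1/2)
T5 scale by (1, 2): (3, 1/2) → (3, 1)
T6 rotate counter-clockwise with cos θ = -4/5, sin θ = -3/5: (3, 1) → (-9/5, -13/5)

T(p) = (-9/5, -13/5)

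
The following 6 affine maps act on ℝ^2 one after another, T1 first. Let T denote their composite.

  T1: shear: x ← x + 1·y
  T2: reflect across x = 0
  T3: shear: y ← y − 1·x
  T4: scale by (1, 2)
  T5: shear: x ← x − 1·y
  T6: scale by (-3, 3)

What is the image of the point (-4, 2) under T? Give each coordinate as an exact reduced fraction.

T1 shear: x ← x + 1·y: (-4, 2) → (-2, 2)
T2 reflect across x = 0: (-2, 2) → (2, 2)
T3 shear: y ← y − 1·x: (2, 2) → (2, 0)
T4 scale by (1, 2): (2, 0) → (2, 0)
T5 shear: x ← x − 1·y: (2, 0) → (2, 0)
T6 scale by (-3, 3): (2, 0) → (-6, 0)

T(p) = (-6, 0)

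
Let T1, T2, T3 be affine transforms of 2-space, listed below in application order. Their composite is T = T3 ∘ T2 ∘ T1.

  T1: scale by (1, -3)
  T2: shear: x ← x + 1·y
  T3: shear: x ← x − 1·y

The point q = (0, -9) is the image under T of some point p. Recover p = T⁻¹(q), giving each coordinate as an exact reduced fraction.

T1 = [1 0 0; 0 -3 0; 0 0 1]
T2·T1 = [1 -3 0; 0 -3 0; 0 0 1]
T3·…·T1 = [1 0 0; 0 -3 0; 0 0 1]
det M = -3; M⁻¹ = [1 0 0; 0 -1/3 0; 0 0 1]
M⁻¹ · (0, -9)ᵀ = (0, 3)ᵀ

p = (0, 3)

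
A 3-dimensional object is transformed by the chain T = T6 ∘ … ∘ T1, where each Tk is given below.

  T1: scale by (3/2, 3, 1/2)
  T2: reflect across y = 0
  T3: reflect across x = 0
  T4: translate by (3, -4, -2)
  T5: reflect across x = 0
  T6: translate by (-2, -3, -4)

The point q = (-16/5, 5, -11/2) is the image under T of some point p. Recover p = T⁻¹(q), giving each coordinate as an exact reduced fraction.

T1 = [3/2 0 0 0; 0 3 0 0; 0 0 1/2 0; 0 0 0 1]
T2·T1 = [3/2 0 0 0; 0 -3 0 0; 0 0 1/2 0; 0 0 0 1]
T3·…·T1 = [-3/2 0 0 0; 0 -3 0 0; 0 0 1/2 0; 0 0 0 1]
T4·…·T1 = [-3/2 0 0 3; 0 -3 0 -4; 0 0 1/2 -2; 0 0 0 1]
T5·…·T1 = [3/2 0 0 -3; 0 -3 0 -4; 0 0 1/2 -2; 0 0 0 1]
T6·…·T1 = [3/2 0 0 -5; 0 -3 0 -7; 0 0 1/2 -6; 0 0 0 1]
det M = -9/4; M⁻¹ = [2/3 0 0 10/3; 0 -1/3 0 -7/3; 0 0 2 12; 0 0 0 1]
M⁻¹ · (-16/5, 5, -11/2)ᵀ = (6/5, -4, 1)ᵀ

p = (6/5, -4, 1)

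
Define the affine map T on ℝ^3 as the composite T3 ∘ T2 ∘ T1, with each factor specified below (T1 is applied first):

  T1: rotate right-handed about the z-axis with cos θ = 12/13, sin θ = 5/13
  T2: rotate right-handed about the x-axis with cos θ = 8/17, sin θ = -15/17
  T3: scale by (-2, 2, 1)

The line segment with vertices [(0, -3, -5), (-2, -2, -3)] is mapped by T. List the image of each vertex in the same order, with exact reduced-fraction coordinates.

image vertices: (-30/13, -2526/221, 20/221), (28/13, -1714/221, 198/221)

T1 rotate right-handed about the z-axis with cos θ = 12/13, sin θ = 5/13: (0, -3, -5) → (15/13, -36/13, -5); (-2, -2, -3) → (-14/13, -34/13, -3)
T2 rotate right-handed about the x-axis with cos θ = 8/17, sin θ = -15/17: (15/13, -36/13, -5) → (15/13, -1263/221, 20/221); (-14/13, -34/13, -3) → (-14/13, -857/221, 198/221)
T3 scale by (-2, 2, 1): (15/13, -1263/221, 20/221) → (-30/13, -2526/221, 20/221); (-14/13, -857/221, 198/221) → (28/13, -1714/221, 198/221)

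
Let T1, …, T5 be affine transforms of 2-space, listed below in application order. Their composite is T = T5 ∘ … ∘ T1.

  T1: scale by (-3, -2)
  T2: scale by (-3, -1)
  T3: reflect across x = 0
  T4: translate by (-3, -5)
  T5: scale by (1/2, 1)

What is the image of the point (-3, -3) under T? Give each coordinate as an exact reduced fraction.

T(p) = (12, -11)

T1 scale by (-3, -2): (-3, -3) → (9, 6)
T2 scale by (-3, -1): (9, 6) → (-27, -6)
T3 reflect across x = 0: (-27, -6) → (27, -6)
T4 translate by (-3, -5): (27, -6) → (24, -11)
T5 scale by (1/2, 1): (24, -11) → (12, -11)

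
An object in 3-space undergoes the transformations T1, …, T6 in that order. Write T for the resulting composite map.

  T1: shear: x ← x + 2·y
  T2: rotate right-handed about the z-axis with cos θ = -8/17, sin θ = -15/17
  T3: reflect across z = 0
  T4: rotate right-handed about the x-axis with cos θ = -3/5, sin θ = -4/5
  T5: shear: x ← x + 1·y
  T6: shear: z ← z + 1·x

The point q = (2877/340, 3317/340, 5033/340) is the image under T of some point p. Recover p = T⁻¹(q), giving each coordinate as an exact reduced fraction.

T1 = [1 2 0 0; 0 1 0 0; 0 0 1 0; 0 0 0 1]
T2·T1 = [-8/17 -1/17 0 0; -15/17 -38/17 0 0; 0 0 1 0; 0 0 0 1]
T3·…·T1 = [-8/17 -1/17 0 0; -15/17 -38/17 0 0; 0 0 -1 0; 0 0 0 1]
T4·…·T1 = [-8/17 -1/17 0 0; 9/17 114/85 -4/5 0; 12/17 152/85 3/5 0; 0 0 0 1]
T5·…·T1 = [1/17 109/85 -4/5 0; 9/17 114/85 -4/5 0; 12/17 152/85 3/5 0; 0 0 0 1]
T6·…·T1 = [1/17 109/85 -4/5 0; 9/17 114/85 -4/5 0; 13/17 261/85 -1/5 0; 0 0 0 1]
det M = -1; M⁻¹ = [-186/85 11/5 -4/85 0; 43/85 -3/5 32/85 0; -3/5 -4/5 3/5 0; 0 0 0 1]
M⁻¹ · (2877/340, 3317/340, 5033/340)ᵀ = (9/4, 4, -4)ᵀ

p = (9/4, 4, -4)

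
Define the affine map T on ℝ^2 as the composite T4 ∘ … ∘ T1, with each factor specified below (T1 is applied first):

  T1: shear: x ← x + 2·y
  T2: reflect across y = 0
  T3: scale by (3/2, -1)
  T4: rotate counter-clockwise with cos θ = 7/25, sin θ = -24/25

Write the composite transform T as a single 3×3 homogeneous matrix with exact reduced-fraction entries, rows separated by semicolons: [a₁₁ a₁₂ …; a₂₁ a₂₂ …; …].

T = [21/50 9/5 0; -36/25 -13/5 0; 0 0 1]

T1 = [1 2 0; 0 1 0; 0 0 1]
T2·T1 = [1 2 0; 0 -1 0; 0 0 1]
T3·…·T1 = [3/2 3 0; 0 1 0; 0 0 1]
T4·…·T1 = [21/50 9/5 0; -36/25 -13/5 0; 0 0 1]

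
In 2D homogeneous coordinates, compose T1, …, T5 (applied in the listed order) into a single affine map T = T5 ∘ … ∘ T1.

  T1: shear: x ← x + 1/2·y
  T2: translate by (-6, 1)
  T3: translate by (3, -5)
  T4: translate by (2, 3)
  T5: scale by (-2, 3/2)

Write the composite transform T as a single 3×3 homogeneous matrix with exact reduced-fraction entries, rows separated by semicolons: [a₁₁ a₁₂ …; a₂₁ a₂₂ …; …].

T = [-2 -1 2; 0 3/2 -3/2; 0 0 1]

T1 = [1 1/2 0; 0 1 0; 0 0 1]
T2·T1 = [1 1/2 -6; 0 1 1; 0 0 1]
T3·…·T1 = [1 1/2 -3; 0 1 -4; 0 0 1]
T4·…·T1 = [1 1/2 -1; 0 1 -1; 0 0 1]
T5·…·T1 = [-2 -1 2; 0 3/2 -3/2; 0 0 1]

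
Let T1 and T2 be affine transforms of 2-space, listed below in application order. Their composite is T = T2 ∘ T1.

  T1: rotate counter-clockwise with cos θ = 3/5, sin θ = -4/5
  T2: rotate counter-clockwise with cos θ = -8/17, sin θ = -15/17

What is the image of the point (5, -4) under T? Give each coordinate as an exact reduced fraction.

T1 rotate counter-clockwise with cos θ = 3/5, sin θ = -4/5: (5, -4) → (-1/5, -32/5)
T2 rotate counter-clockwise with cos θ = -8/17, sin θ = -15/17: (-1/5, -32/5) → (-472/85, 271/85)

T(p) = (-472/85, 271/85)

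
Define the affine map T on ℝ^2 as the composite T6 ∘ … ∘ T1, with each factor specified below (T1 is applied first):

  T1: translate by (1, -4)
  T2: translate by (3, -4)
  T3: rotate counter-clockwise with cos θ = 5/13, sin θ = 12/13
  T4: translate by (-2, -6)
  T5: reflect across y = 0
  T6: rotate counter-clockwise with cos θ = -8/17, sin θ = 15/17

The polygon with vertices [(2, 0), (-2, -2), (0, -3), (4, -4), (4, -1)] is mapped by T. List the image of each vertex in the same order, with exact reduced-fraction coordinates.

T1 translate by (1, -4): (2, 0) → (3, -4); (-2, -2) → (-1, -6); (0, -3) → (1, -7); (4, -4) → (5, -8); (4, -1) → (5, -5)
T2 translate by (3, -4): (3, -4) → (6, -8); (-1, -6) → (2, -10); (1, -7) → (4, -11); (5, -8) → (8, -12); (5, -5) → (8, -9)
T3 rotate counter-clockwise with cos θ = 5/13, sin θ = 12/13: (6, -8) → (126/13, 32/13); (2, -10) → (10, -2); (4, -11) → (152/13, -7/13); (8, -12) → (184/13, 36/13); (8, -9) → (148/13, 51/13)
T4 translate by (-2, -6): (126/13, 32/13) → (100/13, -46/13); (10, -2) → (8, -8); (152/13, -7/13) → (126/13, -85/13); (184/13, 36/13) → (158/13, -42/13); (148/13, 51/13) → (122/13, -27/13)
T5 reflect across y = 0: (100/13, -46/13) → (100/13, 46/13); (8, -8) → (8, 8); (126/13, -85/13) → (126/13, 85/13); (158/13, -42/13) → (158/13, 42/13); (122/13, -27/13) → (122/13, 27/13)
T6 rotate counter-clockwise with cos θ = -8/17, sin θ = 15/17: (100/13, 46/13) → (-1490/221, 1132/221); (8, 8) → (-184/17, 56/17); (126/13, 85/13) → (-2283/221, 1210/221); (158/13, 42/13) → (-1894/221, 2034/221); (122/13, 27/13) → (-1381/221, 1614/221)

image vertices: (-1490/221, 1132/221), (-184/17, 56/17), (-2283/221, 1210/221), (-1894/221, 2034/221), (-1381/221, 1614/221)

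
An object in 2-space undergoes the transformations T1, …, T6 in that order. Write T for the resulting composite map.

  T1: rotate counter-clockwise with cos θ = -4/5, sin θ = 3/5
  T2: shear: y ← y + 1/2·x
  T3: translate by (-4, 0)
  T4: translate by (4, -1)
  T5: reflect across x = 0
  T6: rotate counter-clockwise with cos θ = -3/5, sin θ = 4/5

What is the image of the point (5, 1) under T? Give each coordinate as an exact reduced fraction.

T(p) = (-47/25, 217/50)

T1 rotate counter-clockwise with cos θ = -4/5, sin θ = 3/5: (5, 1) → (-23/5, 11/5)
T2 shear: y ← y + 1/2·x: (-23/5, 11/5) → (-23/5, -1/10)
T3 translate by (-4, 0): (-23/5, -1/10) → (-43/5, -1/10)
T4 translate by (4, -1): (-43/5, -1/10) → (-23/5, -11/10)
T5 reflect across x = 0: (-23/5, -11/10) → (23/5, -11/10)
T6 rotate counter-clockwise with cos θ = -3/5, sin θ = 4/5: (23/5, -11/10) → (-47/25, 217/50)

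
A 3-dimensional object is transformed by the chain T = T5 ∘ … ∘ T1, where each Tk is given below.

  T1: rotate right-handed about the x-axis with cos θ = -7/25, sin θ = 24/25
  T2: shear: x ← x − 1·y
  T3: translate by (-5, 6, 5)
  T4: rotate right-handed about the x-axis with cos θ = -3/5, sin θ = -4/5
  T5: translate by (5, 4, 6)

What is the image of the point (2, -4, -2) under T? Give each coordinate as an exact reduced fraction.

T(p) = (-26/25, -6/125, -283/125)

T1 rotate right-handed about the x-axis with cos θ = -7/25, sin θ = 24/25: (2, -4, -2) → (2, 76/25, -82/25)
T2 shear: x ← x − 1·y: (2, 76/25, -82/25) → (-26/25, 76/25, -82/25)
T3 translate by (-5, 6, 5): (-26/25, 76/25, -82/25) → (-151/25, 226/25, 43/25)
T4 rotate right-handed about the x-axis with cos θ = -3/5, sin θ = -4/5: (-151/25, 226/25, 43/25) → (-151/25, -506/125, -1033/125)
T5 translate by (5, 4, 6): (-151/25, -506/125, -1033/125) → (-26/25, -6/125, -283/125)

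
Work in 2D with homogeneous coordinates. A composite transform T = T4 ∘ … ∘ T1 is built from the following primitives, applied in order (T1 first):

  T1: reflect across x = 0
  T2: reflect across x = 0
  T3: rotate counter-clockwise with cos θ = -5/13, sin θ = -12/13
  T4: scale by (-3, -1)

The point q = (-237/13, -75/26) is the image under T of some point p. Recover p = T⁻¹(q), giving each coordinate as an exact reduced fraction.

T1 = [-1 0 0; 0 1 0; 0 0 1]
T2·T1 = [1 0 0; 0 1 0; 0 0 1]
T3·…·T1 = [-5/13 12/13 0; -12/13 -5/13 0; 0 0 1]
T4·…·T1 = [15/13 -36/13 0; 12/13 5/13 0; 0 0 1]
det M = 3; M⁻¹ = [5/39 12/13 0; -4/13 5/13 0; 0 0 1]
M⁻¹ · (-237/13, -75/26)ᵀ = (-5, 9/2)ᵀ

p = (-5, 9/2)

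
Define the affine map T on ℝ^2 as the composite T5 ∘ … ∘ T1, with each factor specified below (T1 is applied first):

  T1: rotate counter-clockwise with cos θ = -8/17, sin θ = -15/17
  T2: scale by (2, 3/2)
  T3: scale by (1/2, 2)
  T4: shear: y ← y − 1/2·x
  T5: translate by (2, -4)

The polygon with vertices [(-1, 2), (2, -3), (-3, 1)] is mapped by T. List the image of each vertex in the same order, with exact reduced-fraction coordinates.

image vertices: (72/17, -90/17), (-27/17, -111/34), (73/17, 47/34)

T1 rotate counter-clockwise with cos θ = -8/17, sin θ = -15/17: (-1, 2) → (38/17, -1/17); (2, -3) → (-61/17, -6/17); (-3, 1) → (39/17, 37/17)
T2 scale by (2, 3/2): (38/17, -1/17) → (76/17, -3/34); (-61/17, -6/17) → (-122/17, -9/17); (39/17, 37/17) → (78/17, 111/34)
T3 scale by (1/2, 2): (76/17, -3/34) → (38/17, -3/17); (-122/17, -9/17) → (-61/17, -18/17); (78/17, 111/34) → (39/17, 111/17)
T4 shear: y ← y − 1/2·x: (38/17, -3/17) → (38/17, -22/17); (-61/17, -18/17) → (-61/17, 25/34); (39/17, 111/17) → (39/17, 183/34)
T5 translate by (2, -4): (38/17, -22/17) → (72/17, -90/17); (-61/17, 25/34) → (-27/17, -111/34); (39/17, 183/34) → (73/17, 47/34)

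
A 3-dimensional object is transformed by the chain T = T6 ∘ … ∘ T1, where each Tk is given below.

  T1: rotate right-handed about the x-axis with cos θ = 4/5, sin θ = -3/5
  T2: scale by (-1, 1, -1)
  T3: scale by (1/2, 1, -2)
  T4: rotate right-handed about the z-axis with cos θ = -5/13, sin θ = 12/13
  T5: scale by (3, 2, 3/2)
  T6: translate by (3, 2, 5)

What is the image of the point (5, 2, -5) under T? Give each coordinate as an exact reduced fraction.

T1 rotate right-handed about the x-axis with cos θ = 4/5, sin θ = -3/5: (5, 2, -5) → (5, -7/5, -26/5)
T2 scale by (-1, 1, -1): (5, -7/5, -26/5) → (-5, -7/5, 26/5)
T3 scale by (1/2, 1, -2): (-5, -7/5, 26/5) → (-5/2, -7/5, -52/5)
T4 rotate right-handed about the z-axis with cos θ = -5/13, sin θ = 12/13: (-5/2, -7/5, -52/5) → (293/130, -23/13, -52/5)
T5 scale by (3, 2, 3/2): (293/130, -23/13, -52/5) → (879/130, -46/13, -78/5)
T6 translate by (3, 2, 5): (879/130, -46/13, -78/5) → (1269/130, -20/13, -53/5)

T(p) = (1269/130, -20/13, -53/5)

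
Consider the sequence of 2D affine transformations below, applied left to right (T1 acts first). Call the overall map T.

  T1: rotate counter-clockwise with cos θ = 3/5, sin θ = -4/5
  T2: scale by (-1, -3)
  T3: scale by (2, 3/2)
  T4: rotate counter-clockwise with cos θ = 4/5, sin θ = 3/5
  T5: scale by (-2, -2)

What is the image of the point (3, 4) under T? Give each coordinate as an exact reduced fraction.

T(p) = (16, 12)

T1 rotate counter-clockwise with cos θ = 3/5, sin θ = -4/5: (3, 4) → (5, 0)
T2 scale by (-1, -3): (5, 0) → (-5, 0)
T3 scale by (2, 3/2): (-5, 0) → (-10, 0)
T4 rotate counter-clockwise with cos θ = 4/5, sin θ = 3/5: (-10, 0) → (-8, -6)
T5 scale by (-2, -2): (-8, -6) → (16, 12)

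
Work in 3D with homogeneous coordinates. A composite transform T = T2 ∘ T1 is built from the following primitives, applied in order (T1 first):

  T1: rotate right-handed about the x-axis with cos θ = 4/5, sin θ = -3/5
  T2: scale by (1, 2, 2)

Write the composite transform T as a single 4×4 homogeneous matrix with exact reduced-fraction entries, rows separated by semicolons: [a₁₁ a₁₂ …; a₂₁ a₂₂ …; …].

T1 = [1 0 0 0; 0 4/5 3/5 0; 0 -3/5 4/5 0; 0 0 0 1]
T2·T1 = [1 0 0 0; 0 8/5 6/5 0; 0 -6/5 8/5 0; 0 0 0 1]

T = [1 0 0 0; 0 8/5 6/5 0; 0 -6/5 8/5 0; 0 0 0 1]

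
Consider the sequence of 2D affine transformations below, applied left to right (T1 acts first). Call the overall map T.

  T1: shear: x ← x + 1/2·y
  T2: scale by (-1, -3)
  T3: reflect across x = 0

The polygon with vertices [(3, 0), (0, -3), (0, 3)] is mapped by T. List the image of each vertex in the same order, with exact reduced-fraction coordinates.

T1 shear: x ← x + 1/2·y: (3, 0) → (3, 0); (0, -3) → (-3/2, -3); (0, 3) → (3/2, 3)
T2 scale by (-1, -3): (3, 0) → (-3, 0); (-3/2, -3) → (3/2, 9); (3/2, 3) → (-3/2, -9)
T3 reflect across x = 0: (-3, 0) → (3, 0); (3/2, 9) → (-3/2, 9); (-3/2, -9) → (3/2, -9)

image vertices: (3, 0), (-3/2, 9), (3/2, -9)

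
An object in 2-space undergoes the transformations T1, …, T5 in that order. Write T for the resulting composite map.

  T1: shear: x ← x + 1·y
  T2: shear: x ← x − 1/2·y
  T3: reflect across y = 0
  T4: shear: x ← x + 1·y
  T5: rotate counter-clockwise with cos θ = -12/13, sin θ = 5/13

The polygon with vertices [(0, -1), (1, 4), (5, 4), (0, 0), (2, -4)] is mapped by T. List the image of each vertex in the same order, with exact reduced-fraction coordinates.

image vertices: (-11/13, -19/26), (32/13, 43/13), (-16/13, 63/13), (0, 0), (-68/13, -28/13)

T1 shear: x ← x + 1·y: (0, -1) → (-1, -1); (1, 4) → (5, 4); (5, 4) → (9, 4); (0, 0) → (0, 0); (2, -4) → (-2, -4)
T2 shear: x ← x − 1/2·y: (-1, -1) → (-1/2, -1); (5, 4) → (3, 4); (9, 4) → (7, 4); (0, 0) → (0, 0); (-2, -4) → (0, -4)
T3 reflect across y = 0: (-1/2, -1) → (-1/2, 1); (3, 4) → (3, -4); (7, 4) → (7, -4); (0, 0) → (0, 0); (0, -4) → (0, 4)
T4 shear: x ← x + 1·y: (-1/2, 1) → (1/2, 1); (3, -4) → (-1, -4); (7, -4) → (3, -4); (0, 0) → (0, 0); (0, 4) → (4, 4)
T5 rotate counter-clockwise with cos θ = -12/13, sin θ = 5/13: (1/2, 1) → (-11/13, -19/26); (-1, -4) → (32/13, 43/13); (3, -4) → (-16/13, 63/13); (0, 0) → (0, 0); (4, 4) → (-68/13, -28/13)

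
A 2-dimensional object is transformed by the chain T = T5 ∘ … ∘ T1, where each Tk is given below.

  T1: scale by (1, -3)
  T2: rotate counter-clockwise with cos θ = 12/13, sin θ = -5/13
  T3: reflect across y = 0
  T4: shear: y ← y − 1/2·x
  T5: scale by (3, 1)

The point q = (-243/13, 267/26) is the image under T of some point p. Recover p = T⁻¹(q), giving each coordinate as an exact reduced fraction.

p = (-3, 3)

T1 = [1 0 0; 0 -3 0; 0 0 1]
T2·T1 = [12/13 -15/13 0; -5/13 -36/13 0; 0 0 1]
T3·…·T1 = [12/13 -15/13 0; 5/13 36/13 0; 0 0 1]
T4·…·T1 = [12/13 -15/13 0; -1/13 87/26 0; 0 0 1]
T5·…·T1 = [36/13 -45/13 0; -1/13 87/26 0; 0 0 1]
det M = 9; M⁻¹ = [29/78 5/13 0; 1/117 4/13 0; 0 0 1]
M⁻¹ · (-243/13, 267/26)ᵀ = (-3, 3)ᵀ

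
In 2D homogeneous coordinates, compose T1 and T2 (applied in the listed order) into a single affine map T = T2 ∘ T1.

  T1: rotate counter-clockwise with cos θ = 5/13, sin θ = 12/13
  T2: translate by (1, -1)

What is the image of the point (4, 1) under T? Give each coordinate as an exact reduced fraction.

T(p) = (21/13, 40/13)

T1 rotate counter-clockwise with cos θ = 5/13, sin θ = 12/13: (4, 1) → (8/13, 53/13)
T2 translate by (1, -1): (8/13, 53/13) → (21/13, 40/13)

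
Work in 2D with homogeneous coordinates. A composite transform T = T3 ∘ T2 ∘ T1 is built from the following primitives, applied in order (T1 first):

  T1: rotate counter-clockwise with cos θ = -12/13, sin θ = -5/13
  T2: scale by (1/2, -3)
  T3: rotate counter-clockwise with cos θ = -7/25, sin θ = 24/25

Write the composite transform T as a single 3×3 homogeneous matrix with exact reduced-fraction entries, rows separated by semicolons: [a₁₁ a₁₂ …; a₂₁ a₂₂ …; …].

T = [-318/325 -1763/650 0; -249/325 -192/325 0; 0 0 1]

T1 = [-12/13 5/13 0; -5/13 -12/13 0; 0 0 1]
T2·T1 = [-6/13 5/26 0; 15/13 36/13 0; 0 0 1]
T3·…·T1 = [-318/325 -1763/650 0; -249/325 -192/325 0; 0 0 1]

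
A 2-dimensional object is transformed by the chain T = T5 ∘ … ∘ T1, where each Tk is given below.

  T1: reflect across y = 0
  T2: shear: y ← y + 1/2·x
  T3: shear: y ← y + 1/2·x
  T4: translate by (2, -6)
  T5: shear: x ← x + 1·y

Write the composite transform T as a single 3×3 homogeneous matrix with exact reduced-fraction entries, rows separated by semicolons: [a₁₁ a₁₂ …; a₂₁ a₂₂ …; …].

T = [2 -1 -4; 1 -1 -6; 0 0 1]

T1 = [1 0 0; 0 -1 0; 0 0 1]
T2·T1 = [1 0 0; 1/2 -1 0; 0 0 1]
T3·…·T1 = [1 0 0; 1 -1 0; 0 0 1]
T4·…·T1 = [1 0 2; 1 -1 -6; 0 0 1]
T5·…·T1 = [2 -1 -4; 1 -1 -6; 0 0 1]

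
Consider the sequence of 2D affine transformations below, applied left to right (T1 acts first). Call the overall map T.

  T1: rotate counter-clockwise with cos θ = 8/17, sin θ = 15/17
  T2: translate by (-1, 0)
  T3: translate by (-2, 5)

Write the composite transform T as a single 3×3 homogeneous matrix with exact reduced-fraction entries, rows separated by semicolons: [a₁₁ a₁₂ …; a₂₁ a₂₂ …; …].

T1 = [8/17 -15/17 0; 15/17 8/17 0; 0 0 1]
T2·T1 = [8/17 -15/17 -1; 15/17 8/17 0; 0 0 1]
T3·…·T1 = [8/17 -15/17 -3; 15/17 8/17 5; 0 0 1]

T = [8/17 -15/17 -3; 15/17 8/17 5; 0 0 1]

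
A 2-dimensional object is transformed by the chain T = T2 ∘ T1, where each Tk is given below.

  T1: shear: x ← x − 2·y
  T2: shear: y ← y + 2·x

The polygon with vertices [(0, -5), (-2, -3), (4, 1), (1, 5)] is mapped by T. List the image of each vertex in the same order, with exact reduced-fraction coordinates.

image vertices: (10, 15), (4, 5), (2, 5), (-9, -13)

T1 shear: x ← x − 2·y: (0, -5) → (10, -5); (-2, -3) → (4, -3); (4, 1) → (2, 1); (1, 5) → (-9, 5)
T2 shear: y ← y + 2·x: (10, -5) → (10, 15); (4, -3) → (4, 5); (2, 1) → (2, 5); (-9, 5) → (-9, -13)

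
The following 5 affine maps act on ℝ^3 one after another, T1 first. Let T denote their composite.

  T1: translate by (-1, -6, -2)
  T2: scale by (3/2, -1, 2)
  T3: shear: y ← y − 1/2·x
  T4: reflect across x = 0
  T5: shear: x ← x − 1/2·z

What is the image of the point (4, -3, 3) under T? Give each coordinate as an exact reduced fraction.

T(p) = (-11/2, 27/4, 2)

T1 translate by (-1, -6, -2): (4, -3, 3) → (3, -9, 1)
T2 scale by (3/2, -1, 2): (3, -9, 1) → (9/2, 9, 2)
T3 shear: y ← y − 1/2·x: (9/2, 9, 2) → (9/2, 27/4, 2)
T4 reflect across x = 0: (9/2, 27/4, 2) → (-9/2, 27/4, 2)
T5 shear: x ← x − 1/2·z: (-9/2, 27/4, 2) → (-11/2, 27/4, 2)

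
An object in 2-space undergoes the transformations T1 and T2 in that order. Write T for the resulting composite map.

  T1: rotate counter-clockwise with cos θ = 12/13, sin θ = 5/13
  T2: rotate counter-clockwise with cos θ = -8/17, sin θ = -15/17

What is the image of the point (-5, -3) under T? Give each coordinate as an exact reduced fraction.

T1 rotate counter-clockwise with cos θ = 12/13, sin θ = 5/13: (-5, -3) → (-45/13, -61/13)
T2 rotate counter-clockwise with cos θ = -8/17, sin θ = -15/17: (-45/13, -61/13) → (-555/221, 1163/221)

T(p) = (-555/221, 1163/221)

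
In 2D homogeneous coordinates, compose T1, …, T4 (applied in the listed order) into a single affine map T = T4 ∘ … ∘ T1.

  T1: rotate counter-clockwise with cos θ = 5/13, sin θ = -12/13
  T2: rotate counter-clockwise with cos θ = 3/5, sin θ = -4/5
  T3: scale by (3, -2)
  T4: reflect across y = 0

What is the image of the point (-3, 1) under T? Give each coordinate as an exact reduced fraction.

T1 rotate counter-clockwise with cos θ = 5/13, sin θ = -12/13: (-3, 1) → (-3/13, 41/13)
T2 rotate counter-clockwise with cos θ = 3/5, sin θ = -4/5: (-3/13, 41/13) → (31/13, 27/13)
T3 scale by (3, -2): (31/13, 27/13) → (93/13, -54/13)
T4 reflect across y = 0: (93/13, -54/13) → (93/13, 54/13)

T(p) = (93/13, 54/13)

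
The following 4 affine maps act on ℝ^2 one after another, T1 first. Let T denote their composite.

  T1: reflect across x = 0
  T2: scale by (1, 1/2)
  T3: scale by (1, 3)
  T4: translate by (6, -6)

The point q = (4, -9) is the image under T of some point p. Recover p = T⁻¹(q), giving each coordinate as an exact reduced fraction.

T1 = [-1 0 0; 0 1 0; 0 0 1]
T2·T1 = [-1 0 0; 0 1/2 0; 0 0 1]
T3·…·T1 = [-1 0 0; 0 3/2 0; 0 0 1]
T4·…·T1 = [-1 0 6; 0 3/2 -6; 0 0 1]
det M = -3/2; M⁻¹ = [-1 0 6; 0 2/3 4; 0 0 1]
M⁻¹ · (4, -9)ᵀ = (2, -2)ᵀ

p = (2, -2)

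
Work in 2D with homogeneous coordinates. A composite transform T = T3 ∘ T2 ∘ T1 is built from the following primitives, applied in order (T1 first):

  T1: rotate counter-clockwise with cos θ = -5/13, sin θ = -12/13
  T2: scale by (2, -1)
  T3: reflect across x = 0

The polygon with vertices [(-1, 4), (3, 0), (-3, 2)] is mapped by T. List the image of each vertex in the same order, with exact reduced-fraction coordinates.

T1 rotate counter-clockwise with cos θ = -5/13, sin θ = -12/13: (-1, 4) → (53/13, -8/13); (3, 0) → (-15/13, -36/13); (-3, 2) → (3, 2)
T2 scale by (2, -1): (53/13, -8/13) → (106/13, 8/13); (-15/13, -36/13) → (-30/13, 36/13); (3, 2) → (6, -2)
T3 reflect across x = 0: (106/13, 8/13) → (-106/13, 8/13); (-30/13, 36/13) → (30/13, 36/13); (6, -2) → (-6, -2)

image vertices: (-106/13, 8/13), (30/13, 36/13), (-6, -2)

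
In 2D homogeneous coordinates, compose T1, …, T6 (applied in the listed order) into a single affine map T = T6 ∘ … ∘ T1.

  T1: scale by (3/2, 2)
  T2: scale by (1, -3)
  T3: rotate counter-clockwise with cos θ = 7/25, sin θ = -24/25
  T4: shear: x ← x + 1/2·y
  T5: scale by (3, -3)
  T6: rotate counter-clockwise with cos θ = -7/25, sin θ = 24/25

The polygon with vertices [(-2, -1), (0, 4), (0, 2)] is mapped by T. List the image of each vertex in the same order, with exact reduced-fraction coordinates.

image vertices: (4428/625, 15354/625), (1764/625, -51048/625), (882/625, -25524/625)

T1 scale by (3/2, 2): (-2, -1) → (-3, -2); (0, 4) → (0, 8); (0, 2) → (0, 4)
T2 scale by (1, -3): (-3, -2) → (-3, 6); (0, 8) → (0, -24); (0, 4) → (0, -12)
T3 rotate counter-clockwise with cos θ = 7/25, sin θ = -24/25: (-3, 6) → (123/25, 114/25); (0, -24) → (-576/25, -168/25); (0, -12) → (-288/25, -84/25)
T4 shear: x ← x + 1/2·y: (123/25, 114/25) → (36/5, 114/25); (-576/25, -168/25) → (-132/5, -168/25); (-288/25, -84/25) → (-66/5, -84/25)
T5 scale by (3, -3): (36/5, 114/25) → (108/5, -342/25); (-132/5, -168/25) → (-396/5, 504/25); (-66/5, -84/25) → (-198/5, 252/25)
T6 rotate counter-clockwise with cos θ = -7/25, sin θ = 24/25: (108/5, -342/25) → (4428/625, 15354/625); (-396/5, 504/25) → (1764/625, -51048/625); (-198/5, 252/25) → (882/625, -25524/625)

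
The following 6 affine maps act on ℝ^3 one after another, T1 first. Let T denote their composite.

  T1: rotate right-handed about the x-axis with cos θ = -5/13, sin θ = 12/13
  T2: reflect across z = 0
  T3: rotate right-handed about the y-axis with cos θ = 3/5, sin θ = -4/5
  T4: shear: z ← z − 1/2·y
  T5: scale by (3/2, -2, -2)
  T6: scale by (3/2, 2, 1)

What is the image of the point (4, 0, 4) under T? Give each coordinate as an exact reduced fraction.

T(p) = (171/65, 192/13, -776/65)

T1 rotate right-handed about the x-axis with cos θ = -5/13, sin θ = 12/13: (4, 0, 4) → (4, -48/13, -20/13)
T2 reflect across z = 0: (4, -48/13, -20/13) → (4, -48/13, 20/13)
T3 rotate right-handed about the y-axis with cos θ = 3/5, sin θ = -4/5: (4, -48/13, 20/13) → (76/65, -48/13, 268/65)
T4 shear: z ← z − 1/2·y: (76/65, -48/13, 268/65) → (76/65, -48/13, 388/65)
T5 scale by (3/2, -2, -2): (76/65, -48/13, 388/65) → (114/65, 96/13, -776/65)
T6 scale by (3/2, 2, 1): (114/65, 96/13, -776/65) → (171/65, 192/13, -776/65)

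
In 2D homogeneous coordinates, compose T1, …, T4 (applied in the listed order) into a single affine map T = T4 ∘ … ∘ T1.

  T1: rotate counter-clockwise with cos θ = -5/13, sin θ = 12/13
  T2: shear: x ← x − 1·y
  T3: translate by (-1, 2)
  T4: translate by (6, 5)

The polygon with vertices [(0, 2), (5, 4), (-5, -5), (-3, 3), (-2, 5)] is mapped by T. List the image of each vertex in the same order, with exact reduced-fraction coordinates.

T1 rotate counter-clockwise with cos θ = -5/13, sin θ = 12/13: (0, 2) → (-24/13, -10/13); (5, 4) → (-73/13, 40/13); (-5, -5) → (85/13, -35/13); (-3, 3) → (-21/13, -51/13); (-2, 5) → (-50/13, -49/13)
T2 shear: x ← x − 1·y: (-24/13, -10/13) → (-14/13, -10/13); (-73/13, 40/13) → (-113/13, 40/13); (85/13, -35/13) → (120/13, -35/13); (-21/13, -51/13) → (30/13, -51/13); (-50/13, -49/13) → (-1/13, -49/13)
T3 translate by (-1, 2): (-14/13, -10/13) → (-27/13, 16/13); (-113/13, 40/13) → (-126/13, 66/13); (120/13, -35/13) → (107/13, -9/13); (30/13, -51/13) → (17/13, -25/13); (-1/13, -49/13) → (-14/13, -23/13)
T4 translate by (6, 5): (-27/13, 16/13) → (51/13, 81/13); (-126/13, 66/13) → (-48/13, 131/13); (107/13, -9/13) → (185/13, 56/13); (17/13, -25/13) → (95/13, 40/13); (-14/13, -23/13) → (64/13, 42/13)

image vertices: (51/13, 81/13), (-48/13, 131/13), (185/13, 56/13), (95/13, 40/13), (64/13, 42/13)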